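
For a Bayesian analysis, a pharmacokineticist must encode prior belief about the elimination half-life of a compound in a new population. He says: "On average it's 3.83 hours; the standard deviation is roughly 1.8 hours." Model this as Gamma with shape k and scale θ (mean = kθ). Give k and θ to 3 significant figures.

For Gamma(k, scale θ): mean = kθ, variance = kθ², so CV = 1/√k.
CV = SD/mean = 1.8/3.83 = 0.47, hence k = 1/CV² = 4.53.
Then θ = mean/k = 3.83/4.53 = 0.846.

k ≈ 4.53, θ ≈ 0.846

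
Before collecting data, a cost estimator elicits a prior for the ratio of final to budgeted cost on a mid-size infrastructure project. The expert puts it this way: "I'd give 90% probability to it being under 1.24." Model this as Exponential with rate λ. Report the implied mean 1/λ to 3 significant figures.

mean ≈ 0.539

P(T < 1.24) = 1 − e^(−λ·1.24) = 0.9, so λ = −ln(1−0.9)/1.24 = −ln(0.1)/1.24 = 1.86.
Mean = 1/λ = 0.539.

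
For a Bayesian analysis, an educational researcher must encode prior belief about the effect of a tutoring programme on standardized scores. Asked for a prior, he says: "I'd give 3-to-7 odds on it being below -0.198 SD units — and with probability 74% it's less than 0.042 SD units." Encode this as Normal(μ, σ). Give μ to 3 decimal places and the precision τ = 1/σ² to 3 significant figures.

μ = -0.090, τ = 23.7

For Normal(μ,σ), the p-quantile is μ + z_p·σ. Here z_{0.3} = -0.5244, z_{0.74} = 0.6433.
So -0.198 = μ − 0.5244σ and 0.042 = μ + 0.6433σ.
Subtracting: σ = (0.042 − -0.198)/(0.6433 − (-0.5244)) = 0.206.
Then μ = -0.198 − (-0.5244)·0.206 = -0.090.
Precision τ = 1/σ² = 1/0.2055² = 23.7.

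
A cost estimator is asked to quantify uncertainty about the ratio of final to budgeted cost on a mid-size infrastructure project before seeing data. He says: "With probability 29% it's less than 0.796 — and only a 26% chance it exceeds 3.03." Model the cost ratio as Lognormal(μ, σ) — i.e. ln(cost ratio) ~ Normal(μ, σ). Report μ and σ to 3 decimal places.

μ ≈ 0.390, σ ≈ 1.117

If T ~ Lognormal(μ,σ) then ln T ~ Normal(μ,σ), so the p-quantile of ln T is μ + z_p·σ.
ln(0.796) = -0.2282 and ln(3.03) = 1.109; z_{0.29} = -0.5534, z_{0.74} = 0.6433.
σ = (1.109 − -0.2282)/(0.6433 − (-0.5534)) = 1.117.
μ = -0.2282 − (-0.5534)·1.117 = 0.390.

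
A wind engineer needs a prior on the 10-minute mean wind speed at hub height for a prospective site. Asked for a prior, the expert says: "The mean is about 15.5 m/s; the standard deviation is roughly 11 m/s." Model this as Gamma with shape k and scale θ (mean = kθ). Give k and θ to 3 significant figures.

For Gamma(k, scale θ): mean = kθ, variance = kθ², so CV = 1/√k.
CV = SD/mean = 11/15.5 = 0.7097, hence k = 1/CV² = 1.99.
Then θ = mean/k = 15.5/1.99 = 7.81.

k ≈ 1.99, θ ≈ 7.81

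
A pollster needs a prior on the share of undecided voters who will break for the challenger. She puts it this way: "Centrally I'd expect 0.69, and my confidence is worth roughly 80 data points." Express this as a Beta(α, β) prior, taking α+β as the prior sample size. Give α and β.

Under the effective-sample-size interpretation, Beta(α, β) has prior mean α/(α+β) and prior sample size α+β.
So α+β = 80 and α/(α+β) = 0.69, giving α = 0.69·80 = 55.2 and β = 80 − 55.2 = 24.8.

α = 55.2, β = 24.8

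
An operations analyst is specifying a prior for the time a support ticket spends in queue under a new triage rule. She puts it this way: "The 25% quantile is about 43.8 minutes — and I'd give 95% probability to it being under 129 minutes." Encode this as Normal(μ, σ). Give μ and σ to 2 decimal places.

The p-quantile of Normal(μ,σ) is μ + z_p·σ, with z_{0.25} = -0.6745 and z_{0.95} = 1.645.
Eliminate σ: μ = (z₂·x₁ − z₁·x₂)/(z₂ − z₁) = (1.645·43.8 − (-0.6745)·129)/2.319 = 68.58.
Then σ = (x₂ − x₁)/(z₂ − z₁) = (129 − 43.8)/2.319 = 36.73.

μ = 68.58, σ = 36.73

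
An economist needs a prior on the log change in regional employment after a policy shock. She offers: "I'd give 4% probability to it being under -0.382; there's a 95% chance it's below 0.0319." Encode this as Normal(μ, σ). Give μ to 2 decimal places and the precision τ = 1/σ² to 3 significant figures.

The p-quantile of Normal(μ,σ) is μ + z_p·σ, with z_{0.04} = -1.751 and z_{0.95} = 1.645.
Eliminate σ: μ = (z₂·x₁ − z₁·x₂)/(z₂ − z₁) = (1.645·-0.382 − (-1.751)·0.0319)/3.396 = -0.17.
Then σ = (x₂ − x₁)/(z₂ − z₁) = (0.0319 − -0.382)/3.396 = 0.12.
Precision τ = 1/σ² = 1/0.1219² = 67.3.

μ = -0.17, τ = 67.3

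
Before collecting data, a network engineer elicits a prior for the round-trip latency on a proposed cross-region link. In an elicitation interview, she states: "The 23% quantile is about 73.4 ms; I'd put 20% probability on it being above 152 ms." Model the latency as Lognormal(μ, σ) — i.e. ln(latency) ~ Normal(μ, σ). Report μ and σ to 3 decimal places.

μ ≈ 4.636, σ ≈ 0.461

If T ~ Lognormal(μ,σ) then ln T ~ Normal(μ,σ), so the p-quantile of ln T is μ + z_p·σ.
ln(73.4) = 4.296 and ln(152) = 5.024; z_{0.23} = -0.7388, z_{0.8} = 0.8416.
σ = (5.024 − 4.296)/(0.8416 − (-0.7388)) = 0.461.
μ = 4.296 − (-0.7388)·0.461 = 4.636.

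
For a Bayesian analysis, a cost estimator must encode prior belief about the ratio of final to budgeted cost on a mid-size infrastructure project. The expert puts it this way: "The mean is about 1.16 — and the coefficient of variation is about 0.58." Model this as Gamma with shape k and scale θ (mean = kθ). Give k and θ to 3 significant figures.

For Gamma(k, scale θ): mean = kθ, variance = kθ², so CV = 1/√k.
CV = 0.58, hence k = 1/CV² = 2.97.
Then θ = mean/k = 1.16/2.97 = 0.39.

k ≈ 2.97, θ ≈ 0.39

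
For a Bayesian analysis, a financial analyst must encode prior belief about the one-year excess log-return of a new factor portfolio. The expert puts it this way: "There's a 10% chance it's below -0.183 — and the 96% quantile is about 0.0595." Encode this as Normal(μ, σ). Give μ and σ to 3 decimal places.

The p-quantile of Normal(μ,σ) is μ + z_p·σ, with z_{0.1} = -1.282 and z_{0.96} = 1.751.
Eliminate σ: μ = (z₂·x₁ − z₁·x₂)/(z₂ − z₁) = (1.751·-0.183 − (-1.282)·0.0595)/3.032 = -0.081.
Then σ = (x₂ − x₁)/(z₂ − z₁) = (0.0595 − -0.183)/3.032 = 0.080.

μ = -0.081, σ = 0.080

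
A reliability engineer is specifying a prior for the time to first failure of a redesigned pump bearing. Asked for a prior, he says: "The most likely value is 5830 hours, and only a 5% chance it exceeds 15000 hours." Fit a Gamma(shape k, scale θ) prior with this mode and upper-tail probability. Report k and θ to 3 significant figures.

Gamma(k,θ) with k>1 has mode (k−1)θ, so θ = 5830/(k−1).
Need P(X < 15000) = 0.95 with θ tied to k this way. Start at k = 2, θ = 5830: P(X<15000) ≈ 0.727.
Too low — raise k to concentrate. Iterating converges to k ≈ 4.03.
Then θ = 5830/(4.03−1) ≈ 1920.

k ≈ 4.03, θ ≈ 1920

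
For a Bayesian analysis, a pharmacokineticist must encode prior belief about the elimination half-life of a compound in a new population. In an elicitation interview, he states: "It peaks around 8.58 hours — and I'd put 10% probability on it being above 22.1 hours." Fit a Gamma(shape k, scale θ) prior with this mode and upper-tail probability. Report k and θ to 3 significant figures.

Gamma(k,θ) with k>1 has mode (k−1)θ, so θ = 8.58/(k−1).
Need P(X < 22.1) = 0.9 with θ tied to k this way. Start at k = 2, θ = 8.58: P(X<22.1) ≈ 0.728.
Too low — raise k to concentrate. Iterating converges to k ≈ 3.14.
Then θ = 8.58/(3.14−1) ≈ 4.

k ≈ 3.14, θ ≈ 4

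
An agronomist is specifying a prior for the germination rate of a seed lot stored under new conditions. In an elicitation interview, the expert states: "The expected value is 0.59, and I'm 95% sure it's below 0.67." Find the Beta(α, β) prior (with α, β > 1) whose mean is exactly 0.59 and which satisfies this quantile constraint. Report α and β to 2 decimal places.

α ≈ 58.27, β ≈ 40.49

With mean 0.59 fixed, write α = 0.59s, β = 0.41s where s = α+β.
Need P(θ < 0.67) = 0.95 under Beta(0.59s, 0.41s). Normal approximation: (q−m)/√(m(1−m)/s) ≈ z_{0.95} = 1.64, so s ≈ 0.59·0.41·(1.64)²/(0.67−0.59)² = 102.3.
At s = 102.3: P(θ<0.67) ≈ 0.953. Adjusting to match 0.95 gives s ≈ 98.76.
So α = 0.59·98.76 ≈ 58.27, β = 0.41·98.76 ≈ 40.49.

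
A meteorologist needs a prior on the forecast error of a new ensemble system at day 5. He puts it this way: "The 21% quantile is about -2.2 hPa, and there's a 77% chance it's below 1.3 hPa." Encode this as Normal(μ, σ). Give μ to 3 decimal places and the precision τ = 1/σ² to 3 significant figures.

μ = -0.373, τ = 0.195

For Normal(μ,σ), the p-quantile is μ + z_p·σ. Here z_{0.21} = -0.8064, z_{0.77} = 0.7388.
So -2.2 = μ − 0.8064σ and 1.3 = μ + 0.7388σ.
Subtracting: σ = (1.3 − -2.2)/(0.7388 − (-0.8064)) = 2.265.
Then μ = -2.2 − (-0.8064)·2.265 = -0.373.
Precision τ = 1/σ² = 1/2.265² = 0.195.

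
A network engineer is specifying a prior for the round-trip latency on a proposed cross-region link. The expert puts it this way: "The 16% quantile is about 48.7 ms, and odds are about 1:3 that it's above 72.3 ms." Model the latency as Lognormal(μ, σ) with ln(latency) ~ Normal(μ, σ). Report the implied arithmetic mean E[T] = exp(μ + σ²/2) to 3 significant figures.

If T ~ Lognormal(μ,σ) then ln T ~ Normal(μ,σ), so the p-quantile of ln T is μ + z_p·σ.
ln(48.7) = 3.886 and ln(72.3) = 4.281; z_{0.16} = -0.9945, z_{0.75} = 0.6745.
σ = (4.281 − 3.886)/(0.6745 − (-0.9945)) = 0.237.
μ = 3.886 − (-0.9945)·0.237 = 4.121.
E[T] = exp(μ + σ²/2) = exp(4.121 + 0.0280) = 63.4 ms.

E[T] ≈ 63.4 ms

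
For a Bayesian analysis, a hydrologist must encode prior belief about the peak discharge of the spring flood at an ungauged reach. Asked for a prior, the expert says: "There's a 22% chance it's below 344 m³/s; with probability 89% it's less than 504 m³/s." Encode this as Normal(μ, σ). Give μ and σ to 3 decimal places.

μ = 405.815, σ = 80.051

For Normal(μ,σ), the p-quantile is μ + z_p·σ. Here z_{0.22} = -0.7722, z_{0.89} = 1.227.
So 344 = μ − 0.7722σ and 504 = μ + 1.227σ.
Subtracting: σ = (504 − 344)/(1.227 − (-0.7722)) = 80.051.
Then μ = 344 − (-0.7722)·80.051 = 405.815.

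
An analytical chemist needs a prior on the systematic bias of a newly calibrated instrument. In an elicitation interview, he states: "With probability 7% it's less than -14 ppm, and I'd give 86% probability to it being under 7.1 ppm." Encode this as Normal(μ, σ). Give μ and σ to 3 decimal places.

μ = -1.818, σ = 8.255

The p-quantile of Normal(μ,σ) is μ + z_p·σ, with z_{0.07} = -1.476 and z_{0.86} = 1.08.
Eliminate σ: μ = (z₂·x₁ − z₁·x₂)/(z₂ − z₁) = (1.08·-14 − (-1.476)·7.1)/2.556 = -1.818.
Then σ = (x₂ − x₁)/(z₂ − z₁) = (7.1 − -14)/2.556 = 8.255.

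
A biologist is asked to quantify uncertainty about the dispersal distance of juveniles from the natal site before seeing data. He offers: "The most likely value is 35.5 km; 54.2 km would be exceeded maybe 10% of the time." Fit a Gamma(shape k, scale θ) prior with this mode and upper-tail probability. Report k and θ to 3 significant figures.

Gamma(k,θ) with k>1 has mode (k−1)θ, so θ = 35.5/(k−1).
Need P(X < 54.2) = 0.9 with θ tied to k this way. Start at k = 2, θ = 35.5: P(X<54.2) ≈ 0.451.
Too low — raise k to concentrate. Iterating converges to k ≈ 11.4.
Then θ = 35.5/(11.4−1) ≈ 3.41.

k ≈ 11.4, θ ≈ 3.41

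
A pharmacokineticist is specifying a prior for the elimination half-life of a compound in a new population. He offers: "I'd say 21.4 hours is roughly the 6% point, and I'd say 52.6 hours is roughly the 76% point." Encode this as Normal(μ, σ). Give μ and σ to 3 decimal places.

μ = 42.854, σ = 13.799

The p-quantile of Normal(μ,σ) is μ + z_p·σ, with z_{0.06} = -1.555 and z_{0.76} = 0.7063.
Eliminate σ: μ = (z₂·x₁ − z₁·x₂)/(z₂ − z₁) = (0.7063·21.4 − (-1.555)·52.6)/2.261 = 42.854.
Then σ = (x₂ − x₁)/(z₂ − z₁) = (52.6 − 21.4)/2.261 = 13.799.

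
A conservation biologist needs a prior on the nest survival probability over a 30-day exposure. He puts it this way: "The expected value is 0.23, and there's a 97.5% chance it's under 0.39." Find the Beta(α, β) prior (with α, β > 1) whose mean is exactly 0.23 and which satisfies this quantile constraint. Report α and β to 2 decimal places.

α ≈ 7.18, β ≈ 24.03

With mean 0.23 fixed, write α = 0.23s, β = 0.77s where s = α+β.
Need P(θ < 0.39) = 0.975 under Beta(0.23s, 0.77s). Normal approximation: (q−m)/√(m(1−m)/s) ≈ z_{0.975} = 1.96, so s ≈ 0.23·0.77·(1.96)²/(0.39−0.23)² = 26.6.
At s = 26.6: P(θ<0.39) ≈ 0.965. Adjusting to match 0.975 gives s ≈ 31.21.
So α = 0.23·31.21 ≈ 7.18, β = 0.77·31.21 ≈ 24.03.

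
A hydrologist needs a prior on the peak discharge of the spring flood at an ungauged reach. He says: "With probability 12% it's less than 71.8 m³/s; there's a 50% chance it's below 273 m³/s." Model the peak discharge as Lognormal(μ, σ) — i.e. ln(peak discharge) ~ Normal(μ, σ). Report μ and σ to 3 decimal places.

μ ≈ 5.609, σ ≈ 1.137

If T ~ Lognormal(μ,σ) then ln T ~ Normal(μ,σ), so the p-quantile of ln T is μ + z_p·σ.
ln(71.8) = 4.274 and ln(273) = 5.609; z_{0.12} = -1.175, z_{0.5} = 0.
σ = (5.609 − 4.274)/(0 − (-1.175)) = 1.137.
μ = 4.274 − (-1.175)·1.137 = 5.609.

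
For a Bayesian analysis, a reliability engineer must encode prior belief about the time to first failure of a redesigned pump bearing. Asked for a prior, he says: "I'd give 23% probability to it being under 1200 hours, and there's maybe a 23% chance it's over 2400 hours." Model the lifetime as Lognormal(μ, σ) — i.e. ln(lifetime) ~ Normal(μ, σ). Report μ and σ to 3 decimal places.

μ ≈ 7.437, σ ≈ 0.469

If T ~ Lognormal(μ,σ) then ln T ~ Normal(μ,σ), so the p-quantile of ln T is μ + z_p·σ.
ln(1200) = 7.09 and ln(2400) = 7.783; z_{0.23} = -0.7388, z_{0.77} = 0.7388.
σ = (7.783 − 7.09)/(0.7388 − (-0.7388)) = 0.469.
μ = 7.09 − (-0.7388)·0.469 = 7.437.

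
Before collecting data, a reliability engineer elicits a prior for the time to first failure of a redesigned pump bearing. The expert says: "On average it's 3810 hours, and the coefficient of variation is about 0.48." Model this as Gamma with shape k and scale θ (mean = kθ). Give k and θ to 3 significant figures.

k ≈ 4.34, θ ≈ 878

For Gamma(k, scale θ): mean = kθ, variance = kθ², so CV = 1/√k.
CV = 0.48, hence k = 1/CV² = 4.34.
Then θ = mean/k = 3810/4.34 = 878.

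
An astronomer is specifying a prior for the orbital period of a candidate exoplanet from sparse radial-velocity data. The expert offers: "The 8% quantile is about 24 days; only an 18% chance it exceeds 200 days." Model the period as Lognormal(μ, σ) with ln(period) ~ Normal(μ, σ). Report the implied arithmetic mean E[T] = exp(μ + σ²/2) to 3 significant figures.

E[T] ≈ 132 days

If T ~ Lognormal(μ,σ) then ln T ~ Normal(μ,σ), so the p-quantile of ln T is μ + z_p·σ.
ln(24) = 3.178 and ln(200) = 5.298; z_{0.08} = -1.405, z_{0.82} = 0.9154.
σ = (5.298 − 3.178)/(0.9154 − (-1.405)) = 0.914.
μ = 3.178 − (-1.405)·0.914 = 4.462.
E[T] = exp(μ + σ²/2) = exp(4.462 + 0.4175) = 132 days.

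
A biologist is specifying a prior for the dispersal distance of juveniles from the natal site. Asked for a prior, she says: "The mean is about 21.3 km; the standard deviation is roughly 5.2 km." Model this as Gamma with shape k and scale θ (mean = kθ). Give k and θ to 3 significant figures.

k ≈ 16.8, θ ≈ 1.27

For Gamma(k, scale θ): mean = kθ, variance = kθ², so CV = 1/√k.
CV = SD/mean = 5.2/21.3 = 0.2441, hence k = 1/CV² = 16.8.
Then θ = mean/k = 21.3/16.8 = 1.27.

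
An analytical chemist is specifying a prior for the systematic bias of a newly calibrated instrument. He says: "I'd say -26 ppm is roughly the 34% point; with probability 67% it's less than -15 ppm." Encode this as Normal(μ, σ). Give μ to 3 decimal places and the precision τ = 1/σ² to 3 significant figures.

The p-quantile of Normal(μ,σ) is μ + z_p·σ, with z_{0.34} = -0.4125 and z_{0.67} = 0.4399.
Eliminate σ: μ = (z₂·x₁ − z₁·x₂)/(z₂ − z₁) = (0.4399·-26 − (-0.4125)·-15)/0.8524 = -20.677.
Then σ = (x₂ − x₁)/(z₂ − z₁) = (-15 − -26)/0.8524 = 12.905.
Precision τ = 1/σ² = 1/12.91² = 0.006.

μ = -20.677, τ = 0.006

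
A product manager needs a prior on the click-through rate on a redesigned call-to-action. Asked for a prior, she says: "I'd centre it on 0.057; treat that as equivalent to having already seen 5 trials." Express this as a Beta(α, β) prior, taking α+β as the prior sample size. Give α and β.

Under the effective-sample-size interpretation, Beta(α, β) has prior mean α/(α+β) and prior sample size α+β.
So α+β = 5 and α/(α+β) = 0.057, giving α = 0.057·5 = 0.285 and β = 5 − 0.285 = 4.715.

α = 0.285, β = 4.715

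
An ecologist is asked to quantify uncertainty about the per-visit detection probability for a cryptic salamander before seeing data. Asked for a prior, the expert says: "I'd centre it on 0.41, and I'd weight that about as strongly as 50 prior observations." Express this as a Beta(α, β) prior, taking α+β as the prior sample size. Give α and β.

Under the effective-sample-size interpretation, Beta(α, β) has prior mean α/(α+β) and prior sample size α+β.
So α+β = 50 and α/(α+β) = 0.41, giving α = 0.41·50 = 20.5 and β = 50 − 20.5 = 29.5.

α = 20.5, β = 29.5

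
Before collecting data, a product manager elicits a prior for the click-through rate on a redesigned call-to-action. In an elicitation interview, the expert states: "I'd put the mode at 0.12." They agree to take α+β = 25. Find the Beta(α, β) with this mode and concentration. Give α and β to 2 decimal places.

For α,β > 1 the Beta mode is (α−1)/(α+β−2). With α+β = 25, the mode is (α−1)/23.
Set (α−1)/23 = 0.12 → α = 1 + 0.12·23 = 3.76.
β = 25 − α = 21.24.

α = 3.76, β = 21.24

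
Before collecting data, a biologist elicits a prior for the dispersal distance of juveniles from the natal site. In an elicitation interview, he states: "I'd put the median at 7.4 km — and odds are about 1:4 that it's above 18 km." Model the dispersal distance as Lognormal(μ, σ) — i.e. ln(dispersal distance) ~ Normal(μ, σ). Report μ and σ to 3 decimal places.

μ ≈ 2.001, σ ≈ 1.056

If T ~ Lognormal(μ,σ) then ln T ~ Normal(μ,σ), so the p-quantile of ln T is μ + z_p·σ.
ln(7.4) = 2.001 and ln(18) = 2.89; z_{0.5} = 0, z_{0.8} = 0.8416.
σ = (2.89 − 2.001)/(0.8416 − (0)) = 1.056.
μ = 2.001 − (0)·1.056 = 2.001.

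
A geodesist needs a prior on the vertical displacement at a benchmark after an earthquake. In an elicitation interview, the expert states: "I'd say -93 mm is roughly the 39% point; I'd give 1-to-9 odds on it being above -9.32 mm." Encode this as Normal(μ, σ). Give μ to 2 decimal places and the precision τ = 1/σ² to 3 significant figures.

For Normal(μ,σ), the p-quantile is μ + z_p·σ. Here z_{0.39} = -0.2793, z_{0.9} = 1.282.
So -93 = μ − 0.2793σ and -9.32 = μ + 1.282σ.
Subtracting: σ = (-9.32 − -93)/(1.282 − (-0.2793)) = 53.61.
Then μ = -93 − (-0.2793)·53.61 = -78.03.
Precision τ = 1/σ² = 1/53.61² = 0.000348.

μ = -78.03, τ = 0.000348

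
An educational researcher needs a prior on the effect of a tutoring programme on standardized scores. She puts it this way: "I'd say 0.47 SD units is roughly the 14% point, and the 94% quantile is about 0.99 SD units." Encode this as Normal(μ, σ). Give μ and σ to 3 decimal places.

The p-quantile of Normal(μ,σ) is μ + z_p·σ, with z_{0.14} = -1.08 and z_{0.94} = 1.555.
Eliminate σ: μ = (z₂·x₁ − z₁·x₂)/(z₂ − z₁) = (1.555·0.47 − (-1.08)·0.99)/2.635 = 0.683.
Then σ = (x₂ − x₁)/(z₂ − z₁) = (0.99 − 0.47)/2.635 = 0.197.

μ = 0.683, σ = 0.197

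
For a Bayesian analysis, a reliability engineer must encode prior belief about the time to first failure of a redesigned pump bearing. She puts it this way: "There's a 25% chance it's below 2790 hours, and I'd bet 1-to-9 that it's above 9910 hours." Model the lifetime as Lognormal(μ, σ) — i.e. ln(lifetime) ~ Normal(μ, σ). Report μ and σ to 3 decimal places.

μ ≈ 8.371, σ ≈ 0.648

If T ~ Lognormal(μ,σ) then ln T ~ Normal(μ,σ), so the p-quantile of ln T is μ + z_p·σ.
ln(2790) = 7.934 and ln(9910) = 9.201; z_{0.25} = -0.6745, z_{0.9} = 1.282.
σ = (9.201 − 7.934)/(1.282 − (-0.6745)) = 0.648.
μ = 7.934 − (-0.6745)·0.648 = 8.371.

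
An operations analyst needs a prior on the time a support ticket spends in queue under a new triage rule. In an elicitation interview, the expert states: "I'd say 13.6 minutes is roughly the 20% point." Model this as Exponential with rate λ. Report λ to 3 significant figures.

λ ≈ 0.0164

P(T < 13.6) = 1 − e^(−λ·13.6) = 0.2, so λ = −ln(1−0.2)/13.6 = −ln(0.8)/13.6 = 0.0164.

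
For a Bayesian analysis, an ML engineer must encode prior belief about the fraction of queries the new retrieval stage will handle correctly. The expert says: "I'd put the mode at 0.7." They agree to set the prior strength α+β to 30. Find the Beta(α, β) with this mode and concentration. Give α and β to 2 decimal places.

For α,β > 1 the Beta mode is (α−1)/(α+β−2). With α+β = 30, the mode is (α−1)/28.
Set (α−1)/28 = 0.7 → α = 1 + 0.7·28 = 20.60.
β = 30 − α = 9.40.

α = 20.60, β = 9.40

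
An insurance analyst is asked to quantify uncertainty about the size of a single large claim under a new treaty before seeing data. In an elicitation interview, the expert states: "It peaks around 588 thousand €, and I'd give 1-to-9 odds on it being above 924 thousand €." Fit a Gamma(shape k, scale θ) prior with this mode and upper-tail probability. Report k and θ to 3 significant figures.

k ≈ 10.2, θ ≈ 64.1

Gamma(k,θ) with k>1 has mode (k−1)θ, so θ = 588/(k−1).
Need P(X < 924) = 0.9 with θ tied to k this way. Start at k = 2, θ = 588: P(X<924) ≈ 0.466.
Too low — raise k to concentrate. Iterating converges to k ≈ 10.2.
Then θ = 588/(10.2−1) ≈ 64.1.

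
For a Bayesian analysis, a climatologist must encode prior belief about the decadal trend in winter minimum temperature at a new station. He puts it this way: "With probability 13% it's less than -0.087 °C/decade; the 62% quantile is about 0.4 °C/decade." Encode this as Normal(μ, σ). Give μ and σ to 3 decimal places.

μ = 0.296, σ = 0.340

The p-quantile of Normal(μ,σ) is μ + z_p·σ, with z_{0.13} = -1.126 and z_{0.62} = 0.3055.
Eliminate σ: μ = (z₂·x₁ − z₁·x₂)/(z₂ − z₁) = (0.3055·-0.087 − (-1.126)·0.4)/1.432 = 0.296.
Then σ = (x₂ − x₁)/(z₂ − z₁) = (0.4 − -0.087)/1.432 = 0.340.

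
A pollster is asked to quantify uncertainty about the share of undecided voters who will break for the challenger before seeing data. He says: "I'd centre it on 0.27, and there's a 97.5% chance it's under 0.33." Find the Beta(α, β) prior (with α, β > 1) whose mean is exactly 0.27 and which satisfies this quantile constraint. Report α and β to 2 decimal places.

α ≈ 60.24, β ≈ 162.86

With mean 0.27 fixed, write α = 0.27s, β = 0.73s where s = α+β.
Need P(θ < 0.33) = 0.975 under Beta(0.27s, 0.73s). Normal approximation: (q−m)/√(m(1−m)/s) ≈ z_{0.975} = 1.96, so s ≈ 0.27·0.73·(1.96)²/(0.33−0.27)² = 210.3.
At s = 210.3: P(θ<0.33) ≈ 0.972. Adjusting to match 0.975 gives s ≈ 223.09.
So α = 0.27·223.09 ≈ 60.24, β = 0.73·223.09 ≈ 162.86.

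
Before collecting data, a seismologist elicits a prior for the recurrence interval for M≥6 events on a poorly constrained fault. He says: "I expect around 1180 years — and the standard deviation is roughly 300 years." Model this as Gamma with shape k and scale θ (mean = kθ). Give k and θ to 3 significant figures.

k ≈ 15.5, θ ≈ 76.3

For Gamma(k, scale θ): mean = kθ, variance = kθ², so CV = 1/√k.
CV = SD/mean = 300/1180 = 0.2542, hence k = 1/CV² = 15.5.
Then θ = mean/k = 1180/15.5 = 76.3.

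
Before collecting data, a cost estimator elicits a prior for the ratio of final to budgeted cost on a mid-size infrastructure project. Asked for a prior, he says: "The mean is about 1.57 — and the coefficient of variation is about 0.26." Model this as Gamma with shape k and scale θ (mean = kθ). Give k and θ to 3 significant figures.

For Gamma(k, scale θ): mean = kθ, variance = kθ², so CV = 1/√k.
CV = 0.26, hence k = 1/CV² = 14.8.
Then θ = mean/k = 1.57/14.8 = 0.106.

k ≈ 14.8, θ ≈ 0.106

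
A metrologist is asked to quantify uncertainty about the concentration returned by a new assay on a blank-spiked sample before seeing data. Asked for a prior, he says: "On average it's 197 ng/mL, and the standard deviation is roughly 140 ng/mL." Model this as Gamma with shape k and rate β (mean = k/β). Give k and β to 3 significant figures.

k ≈ 1.98, β ≈ 0.0101

For Gamma(k, rate β): mean = k/β, variance = k/β², so CV = 1/√k.
CV = SD/mean = 140/197 = 0.7107, hence k = 1/CV² = 1.98.
Then β = k/mean = 1.98/197 = 0.0101.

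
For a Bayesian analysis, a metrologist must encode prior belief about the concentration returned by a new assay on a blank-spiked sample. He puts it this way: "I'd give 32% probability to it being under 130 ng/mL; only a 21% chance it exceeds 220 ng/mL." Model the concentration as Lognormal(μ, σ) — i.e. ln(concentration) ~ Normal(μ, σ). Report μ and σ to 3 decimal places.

If T ~ Lognormal(μ,σ) then ln T ~ Normal(μ,σ), so the p-quantile of ln T is μ + z_p·σ.
ln(130) = 4.868 and ln(220) = 5.394; z_{0.32} = -0.4677, z_{0.79} = 0.8064.
σ = (5.394 − 4.868)/(0.8064 − (-0.4677)) = 0.413.
μ = 4.868 − (-0.4677)·0.413 = 5.061.

μ ≈ 5.061, σ ≈ 0.413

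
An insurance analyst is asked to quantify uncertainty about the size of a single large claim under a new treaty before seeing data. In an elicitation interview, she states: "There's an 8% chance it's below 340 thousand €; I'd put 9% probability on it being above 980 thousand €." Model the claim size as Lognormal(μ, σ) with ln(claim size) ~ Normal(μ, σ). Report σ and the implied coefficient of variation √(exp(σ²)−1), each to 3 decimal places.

σ ≈ 0.386, CV ≈ 0.400

If T ~ Lognormal(μ,σ) then ln T ~ Normal(μ,σ), so the p-quantile of ln T is μ + z_p·σ.
ln(340) = 5.829 and ln(980) = 6.888; z_{0.08} = -1.405, z_{0.91} = 1.341.
σ = (6.888 − 5.829)/(1.341 − (-1.405)) = 0.386.
μ = 5.829 − (-1.405)·0.386 = 6.371.
CV = √(exp(σ²)−1) = √(exp(0.1486)−1) = 0.400.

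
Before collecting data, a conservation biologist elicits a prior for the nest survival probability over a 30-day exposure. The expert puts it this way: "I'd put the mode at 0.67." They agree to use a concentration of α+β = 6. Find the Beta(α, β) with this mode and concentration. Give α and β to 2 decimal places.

For α,β > 1 the Beta mode is (α−1)/(α+β−2). With α+β = 6, the mode is (α−1)/4.
Set (α−1)/4 = 0.67 → α = 1 + 0.67·4 = 3.68.
β = 6 − α = 2.32.

α = 3.68, β = 2.32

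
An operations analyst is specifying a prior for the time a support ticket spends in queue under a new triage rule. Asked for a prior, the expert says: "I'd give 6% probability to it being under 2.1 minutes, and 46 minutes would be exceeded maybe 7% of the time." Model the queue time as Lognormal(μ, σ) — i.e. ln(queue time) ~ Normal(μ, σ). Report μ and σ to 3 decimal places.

If T ~ Lognormal(μ,σ) then ln T ~ Normal(μ,σ), so the p-quantile of ln T is μ + z_p·σ.
ln(2.1) = 0.7419 and ln(46) = 3.829; z_{0.06} = -1.555, z_{0.93} = 1.476.
σ = (3.829 − 0.7419)/(1.476 − (-1.555)) = 1.019.
μ = 0.7419 − (-1.555)·1.019 = 2.326.

μ ≈ 2.326, σ ≈ 1.019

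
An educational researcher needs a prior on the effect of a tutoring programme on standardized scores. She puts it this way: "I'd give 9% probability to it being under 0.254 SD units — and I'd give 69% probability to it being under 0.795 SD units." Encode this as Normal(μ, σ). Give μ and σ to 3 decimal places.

μ = 0.649, σ = 0.295

For Normal(μ,σ), the p-quantile is μ + z_p·σ. Here z_{0.09} = -1.341, z_{0.69} = 0.4959.
So 0.254 = μ − 1.341σ and 0.795 = μ + 0.4959σ.
Subtracting: σ = (0.795 − 0.254)/(0.4959 − (-1.341)) = 0.295.
Then μ = 0.254 − (-1.341)·0.295 = 0.649.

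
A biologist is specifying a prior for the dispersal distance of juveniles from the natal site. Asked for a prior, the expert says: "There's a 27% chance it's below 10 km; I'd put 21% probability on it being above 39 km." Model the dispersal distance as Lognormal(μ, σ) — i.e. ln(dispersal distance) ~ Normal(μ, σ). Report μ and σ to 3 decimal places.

μ ≈ 2.890, σ ≈ 0.959

If T ~ Lognormal(μ,σ) then ln T ~ Normal(μ,σ), so the p-quantile of ln T is μ + z_p·σ.
ln(10) = 2.303 and ln(39) = 3.664; z_{0.27} = -0.6128, z_{0.79} = 0.8064.
σ = (3.664 − 2.303)/(0.8064 − (-0.6128)) = 0.959.
μ = 2.303 − (-0.6128)·0.959 = 2.890.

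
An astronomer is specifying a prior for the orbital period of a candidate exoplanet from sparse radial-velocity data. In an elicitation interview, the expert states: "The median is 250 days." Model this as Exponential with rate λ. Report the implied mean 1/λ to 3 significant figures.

Exponential median = ln 2 / λ, so λ = ln 2 / 250.0 = 0.00277.
Mean = 1/λ = 361 days.

mean ≈ 361 days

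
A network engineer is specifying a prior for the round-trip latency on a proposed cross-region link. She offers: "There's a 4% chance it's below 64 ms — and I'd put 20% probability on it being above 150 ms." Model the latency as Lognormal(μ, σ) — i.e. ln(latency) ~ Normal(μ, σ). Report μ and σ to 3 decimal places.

μ ≈ 4.734, σ ≈ 0.329

If T ~ Lognormal(μ,σ) then ln T ~ Normal(μ,σ), so the p-quantile of ln T is μ + z_p·σ.
ln(64) = 4.159 and ln(150) = 5.011; z_{0.04} = -1.751, z_{0.8} = 0.8416.
σ = (5.011 − 4.159)/(0.8416 − (-1.751)) = 0.329.
μ = 4.159 − (-1.751)·0.329 = 4.734.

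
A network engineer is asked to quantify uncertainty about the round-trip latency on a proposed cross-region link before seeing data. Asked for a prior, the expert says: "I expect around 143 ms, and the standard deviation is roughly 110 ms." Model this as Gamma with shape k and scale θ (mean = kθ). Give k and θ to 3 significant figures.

For Gamma(k, scale θ): mean = kθ, variance = kθ², so CV = 1/√k.
CV = SD/mean = 110/143 = 0.7692, hence k = 1/CV² = 1.69.
Then θ = mean/k = 143/1.69 = 84.6.

k ≈ 1.69, θ ≈ 84.6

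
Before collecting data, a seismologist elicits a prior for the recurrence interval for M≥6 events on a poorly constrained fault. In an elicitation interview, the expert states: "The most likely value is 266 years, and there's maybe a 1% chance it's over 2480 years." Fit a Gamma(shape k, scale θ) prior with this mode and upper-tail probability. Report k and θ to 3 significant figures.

k ≈ 1.64, θ ≈ 417

Gamma(k,θ) with k>1 has mode (k−1)θ, so θ = 266/(k−1).
Need P(X < 2480) = 0.99 with θ tied to k this way. Start at k = 2, θ = 266: P(X<2480) ≈ 0.999.
Too high — lower k to spread out. Iterating converges to k ≈ 1.64.
Then θ = 266/(1.64−1) ≈ 417.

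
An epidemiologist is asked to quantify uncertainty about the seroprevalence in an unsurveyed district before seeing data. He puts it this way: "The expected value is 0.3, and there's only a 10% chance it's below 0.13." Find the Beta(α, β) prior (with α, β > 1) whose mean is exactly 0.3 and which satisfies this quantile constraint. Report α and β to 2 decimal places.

With mean 0.3 fixed, write α = 0.3s, β = 0.7s where s = α+β.
Need P(θ < 0.13) = 0.1 under Beta(0.3s, 0.7s). Normal approximation: (q−m)/√(m(1−m)/s) ≈ z_{0.1} = -1.28, so s ≈ 0.3·0.7·(-1.28)²/(0.13−0.3)² = 11.9.
At s = 11.9: P(θ<0.13) ≈ 0.078. Adjusting to match 0.1 gives s ≈ 10.07.
So α = 0.3·10.07 ≈ 3.02, β = 0.7·10.07 ≈ 7.05.

α ≈ 3.02, β ≈ 7.05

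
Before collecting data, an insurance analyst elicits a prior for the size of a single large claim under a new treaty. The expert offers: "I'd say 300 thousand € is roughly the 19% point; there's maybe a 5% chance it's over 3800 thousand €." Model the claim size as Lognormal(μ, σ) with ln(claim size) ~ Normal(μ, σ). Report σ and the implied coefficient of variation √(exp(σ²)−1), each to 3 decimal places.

If T ~ Lognormal(μ,σ) then ln T ~ Normal(μ,σ), so the p-quantile of ln T is μ + z_p·σ.
ln(300) = 5.704 and ln(3800) = 8.243; z_{0.19} = -0.8779, z_{0.95} = 1.645.
σ = (8.243 − 5.704)/(1.645 − (-0.8779)) = 1.006.
μ = 5.704 − (-0.8779)·1.006 = 6.587.
CV = √(exp(σ²)−1) = √(exp(1.0129)−1) = 1.324.

σ ≈ 1.006, CV ≈ 1.324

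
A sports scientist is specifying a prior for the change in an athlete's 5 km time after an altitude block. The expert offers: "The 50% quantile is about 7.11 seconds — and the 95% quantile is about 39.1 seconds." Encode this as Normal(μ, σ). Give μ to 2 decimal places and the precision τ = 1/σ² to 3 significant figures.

μ = 7.11, τ = 0.00264

The p-quantile of Normal(μ,σ) is μ + z_p·σ, with z_{0.5} = 0 and z_{0.95} = 1.645.
Eliminate σ: μ = (z₂·x₁ − z₁·x₂)/(z₂ − z₁) = (1.645·7.11 − (0)·39.1)/1.645 = 7.11.
Then σ = (x₂ − x₁)/(z₂ − z₁) = (39.1 − 7.11)/1.645 = 19.45.
Precision τ = 1/σ² = 1/19.45² = 0.00264.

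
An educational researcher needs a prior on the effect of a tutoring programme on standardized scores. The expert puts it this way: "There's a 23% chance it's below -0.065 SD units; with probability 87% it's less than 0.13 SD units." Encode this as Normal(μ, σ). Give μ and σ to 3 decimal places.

μ = 0.012, σ = 0.105

The p-quantile of Normal(μ,σ) is μ + z_p·σ, with z_{0.23} = -0.7388 and z_{0.87} = 1.126.
Eliminate σ: μ = (z₂·x₁ − z₁·x₂)/(z₂ − z₁) = (1.126·-0.065 − (-0.7388)·0.13)/1.865 = 0.012.
Then σ = (x₂ − x₁)/(z₂ − z₁) = (0.13 − -0.065)/1.865 = 0.105.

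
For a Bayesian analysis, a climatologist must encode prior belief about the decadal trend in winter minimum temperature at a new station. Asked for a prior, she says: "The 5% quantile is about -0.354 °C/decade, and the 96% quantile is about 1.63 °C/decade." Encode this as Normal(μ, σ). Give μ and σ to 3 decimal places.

μ = 0.607, σ = 0.584

The p-quantile of Normal(μ,σ) is μ + z_p·σ, with z_{0.05} = -1.645 and z_{0.96} = 1.751.
Eliminate σ: μ = (z₂·x₁ − z₁·x₂)/(z₂ − z₁) = (1.751·-0.354 − (-1.645)·1.63)/3.396 = 0.607.
Then σ = (x₂ − x₁)/(z₂ − z₁) = (1.63 − -0.354)/3.396 = 0.584.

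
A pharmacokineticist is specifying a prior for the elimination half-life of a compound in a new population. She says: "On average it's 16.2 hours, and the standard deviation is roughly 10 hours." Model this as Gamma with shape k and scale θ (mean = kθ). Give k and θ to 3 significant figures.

For Gamma(k, scale θ): mean = kθ, variance = kθ², so CV = 1/√k.
CV = SD/mean = 10/16.2 = 0.6173, hence k = 1/CV² = 2.62.
Then θ = mean/k = 16.2/2.62 = 6.17.

k ≈ 2.62, θ ≈ 6.17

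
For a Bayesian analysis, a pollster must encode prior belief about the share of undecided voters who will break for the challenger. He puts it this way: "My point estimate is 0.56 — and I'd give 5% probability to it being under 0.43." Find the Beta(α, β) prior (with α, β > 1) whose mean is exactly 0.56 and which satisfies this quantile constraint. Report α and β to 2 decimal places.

With mean 0.56 fixed, write α = 0.56s, β = 0.44s where s = α+β.
Need P(θ < 0.43) = 0.05 under Beta(0.56s, 0.44s). Normal approximation: (q−m)/√(m(1−m)/s) ≈ z_{0.05} = -1.64, so s ≈ 0.56·0.44·(-1.64)²/(0.43−0.56)² = 39.4.
At s = 39.4: P(θ<0.43) ≈ 0.050. Adjusting to match 0.05 gives s ≈ 39.64.
So α = 0.56·39.64 ≈ 22.20, β = 0.44·39.64 ≈ 17.44.

α ≈ 22.20, β ≈ 17.44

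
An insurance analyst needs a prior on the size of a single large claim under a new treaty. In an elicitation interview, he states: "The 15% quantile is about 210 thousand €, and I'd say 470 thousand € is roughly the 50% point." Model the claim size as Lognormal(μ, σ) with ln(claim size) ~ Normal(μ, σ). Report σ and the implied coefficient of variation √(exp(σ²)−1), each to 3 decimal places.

σ ≈ 0.777, CV ≈ 0.911

If T ~ Lognormal(μ,σ) then ln T ~ Normal(μ,σ), so the p-quantile of ln T is μ + z_p·σ.
ln(210) = 5.347 and ln(470) = 6.153; z_{0.15} = -1.036, z_{0.5} = 0.
σ = (6.153 − 5.347)/(0 − (-1.036)) = 0.777.
μ = 5.347 − (-1.036)·0.777 = 6.153.
CV = √(exp(σ²)−1) = √(exp(0.6042)−1) = 0.911.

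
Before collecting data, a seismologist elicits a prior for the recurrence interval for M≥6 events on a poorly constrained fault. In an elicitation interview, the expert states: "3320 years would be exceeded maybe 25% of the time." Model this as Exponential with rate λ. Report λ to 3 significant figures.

P(T > 3320.0) = e^(−λ·3320.0) = 0.25, so λ = −ln(0.25)/3320.0 = 0.000418.

λ ≈ 0.000418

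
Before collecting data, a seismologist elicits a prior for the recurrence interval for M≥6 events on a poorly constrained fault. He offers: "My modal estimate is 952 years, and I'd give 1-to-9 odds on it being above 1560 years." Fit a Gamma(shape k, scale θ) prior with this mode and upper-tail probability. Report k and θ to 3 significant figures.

k ≈ 8.73, θ ≈ 123

Gamma(k,θ) with k>1 has mode (k−1)θ, so θ = 952/(k−1).
Need P(X < 1560) = 0.9 with θ tied to k this way. Start at k = 2, θ = 952: P(X<1560) ≈ 0.487.
Too low — raise k to concentrate. Iterating converges to k ≈ 8.73.
Then θ = 952/(8.73−1) ≈ 123.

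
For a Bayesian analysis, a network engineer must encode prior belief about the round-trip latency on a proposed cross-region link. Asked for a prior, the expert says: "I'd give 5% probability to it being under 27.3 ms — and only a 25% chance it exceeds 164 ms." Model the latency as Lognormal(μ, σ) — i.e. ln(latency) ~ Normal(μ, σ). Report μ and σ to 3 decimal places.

μ ≈ 4.578, σ ≈ 0.773

If T ~ Lognormal(μ,σ) then ln T ~ Normal(μ,σ), so the p-quantile of ln T is μ + z_p·σ.
ln(27.3) = 3.307 and ln(164) = 5.1; z_{0.05} = -1.645, z_{0.75} = 0.6745.
σ = (5.1 − 3.307)/(0.6745 − (-1.645)) = 0.773.
μ = 3.307 − (-1.645)·0.773 = 4.578.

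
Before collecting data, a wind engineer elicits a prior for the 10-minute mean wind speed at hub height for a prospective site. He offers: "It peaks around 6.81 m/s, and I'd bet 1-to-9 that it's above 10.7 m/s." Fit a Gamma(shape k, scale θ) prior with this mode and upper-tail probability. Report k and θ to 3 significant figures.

k ≈ 10.2, θ ≈ 0.742

Gamma(k,θ) with k>1 has mode (k−1)θ, so θ = 6.81/(k−1).
Need P(X < 10.7) = 0.9 with θ tied to k this way. Start at k = 2, θ = 6.81: P(X<10.7) ≈ 0.466.
Too low — raise k to concentrate. Iterating converges to k ≈ 10.2.
Then θ = 6.81/(10.2−1) ≈ 0.742.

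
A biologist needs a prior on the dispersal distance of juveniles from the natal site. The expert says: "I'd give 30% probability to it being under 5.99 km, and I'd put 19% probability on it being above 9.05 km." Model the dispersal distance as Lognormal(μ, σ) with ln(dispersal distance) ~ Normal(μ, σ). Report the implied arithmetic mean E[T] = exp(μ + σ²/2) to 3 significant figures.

E[T] ≈ 7.3 km

If T ~ Lognormal(μ,σ) then ln T ~ Normal(μ,σ), so the p-quantile of ln T is μ + z_p·σ.
ln(5.99) = 1.79 and ln(9.05) = 2.203; z_{0.3} = -0.5244, z_{0.81} = 0.8779.
σ = (2.203 − 1.79)/(0.8779 − (-0.5244)) = 0.294.
μ = 1.79 − (-0.5244)·0.294 = 1.944.
E[T] = exp(μ + σ²/2) = exp(1.944 + 0.0433) = 7.3 km.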